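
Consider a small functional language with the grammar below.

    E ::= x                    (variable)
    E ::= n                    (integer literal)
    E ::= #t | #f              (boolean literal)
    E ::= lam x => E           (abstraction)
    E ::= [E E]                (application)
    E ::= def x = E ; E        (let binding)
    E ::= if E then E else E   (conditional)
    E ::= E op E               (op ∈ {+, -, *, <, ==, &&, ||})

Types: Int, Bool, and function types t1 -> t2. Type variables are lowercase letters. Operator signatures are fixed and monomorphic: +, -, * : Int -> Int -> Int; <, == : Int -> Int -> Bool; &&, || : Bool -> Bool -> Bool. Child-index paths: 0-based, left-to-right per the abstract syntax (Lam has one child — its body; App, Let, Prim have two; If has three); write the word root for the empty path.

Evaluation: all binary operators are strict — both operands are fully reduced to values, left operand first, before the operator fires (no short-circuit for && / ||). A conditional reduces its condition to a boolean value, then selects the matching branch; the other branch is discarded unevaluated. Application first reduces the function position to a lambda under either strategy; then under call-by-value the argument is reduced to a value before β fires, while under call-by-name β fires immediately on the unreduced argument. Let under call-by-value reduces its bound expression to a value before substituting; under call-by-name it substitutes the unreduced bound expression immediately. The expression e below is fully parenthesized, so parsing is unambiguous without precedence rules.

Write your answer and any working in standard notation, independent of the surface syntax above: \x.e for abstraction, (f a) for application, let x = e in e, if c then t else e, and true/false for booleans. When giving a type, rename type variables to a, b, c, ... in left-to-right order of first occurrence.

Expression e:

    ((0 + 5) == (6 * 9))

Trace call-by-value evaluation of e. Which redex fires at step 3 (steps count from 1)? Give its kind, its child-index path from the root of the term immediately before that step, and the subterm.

Answer: delta at root : (5 == 54)

Working:
step 0: ((0 + 5) == (6 * 9))
step 1: [delta@0] (5 == (6 * 9))
step 2: [delta@1] (5 == 54)
step 3: [delta@root] false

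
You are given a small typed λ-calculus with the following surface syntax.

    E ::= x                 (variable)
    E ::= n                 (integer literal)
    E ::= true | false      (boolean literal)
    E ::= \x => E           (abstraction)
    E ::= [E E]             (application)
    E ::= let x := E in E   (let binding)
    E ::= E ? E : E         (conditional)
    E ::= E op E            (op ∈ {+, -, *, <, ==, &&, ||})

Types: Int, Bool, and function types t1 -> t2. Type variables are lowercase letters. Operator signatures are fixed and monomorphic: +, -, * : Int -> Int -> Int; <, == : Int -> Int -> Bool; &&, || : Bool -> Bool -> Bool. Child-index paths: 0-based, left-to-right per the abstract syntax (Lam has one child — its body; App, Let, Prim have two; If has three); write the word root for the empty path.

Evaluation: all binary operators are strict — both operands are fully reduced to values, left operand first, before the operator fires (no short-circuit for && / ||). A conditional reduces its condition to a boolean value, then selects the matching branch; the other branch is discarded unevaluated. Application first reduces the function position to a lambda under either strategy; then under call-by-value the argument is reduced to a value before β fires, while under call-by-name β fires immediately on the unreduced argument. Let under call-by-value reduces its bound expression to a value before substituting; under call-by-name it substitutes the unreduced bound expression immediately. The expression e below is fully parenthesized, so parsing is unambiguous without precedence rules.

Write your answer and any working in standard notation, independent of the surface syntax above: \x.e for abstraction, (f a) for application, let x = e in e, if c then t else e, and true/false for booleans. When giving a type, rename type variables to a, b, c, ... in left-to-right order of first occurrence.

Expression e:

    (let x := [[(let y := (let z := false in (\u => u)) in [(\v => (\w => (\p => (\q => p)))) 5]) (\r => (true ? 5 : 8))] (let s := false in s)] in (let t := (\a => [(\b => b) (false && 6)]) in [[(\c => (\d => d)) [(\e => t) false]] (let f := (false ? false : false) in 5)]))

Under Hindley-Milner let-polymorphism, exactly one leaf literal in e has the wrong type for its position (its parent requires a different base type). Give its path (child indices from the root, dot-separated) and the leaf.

Answer: 1.0.0.1.1 : 6

Working:
let z : Bool
u : a
\u._ : a -> a
let y : forall. a -> a
p : d
\q._ : e -> d
\p._ : d -> e -> d
\w._ : c -> d -> e -> d
\v._ : b -> c -> d -> e -> d
  unify b -> c -> d -> e -> d ~ Int -> f
  unify b ~ Int
  unify c -> d -> e -> d ~ f
_ _ : c -> d -> e -> d
  unify Bool ~ Bool
  unify Int ~ Int
\r._ : g -> Int
  unify c -> d -> e -> d ~ (g -> Int) -> h
  unify c ~ g -> Int
  unify d -> e -> d ~ h
_ _ : d -> e -> d
let s : Bool
s : Bool
  unify d -> e -> d ~ Bool -> i
  unify d ~ Bool
  unify e -> Bool ~ i
_ _ : e -> Bool
let x : forall. e -> Bool
b : k
\b._ : k -> k
  unify Bool ~ Bool
  unify Int ~ Bool
  FAIL: mismatch Int ~ Bool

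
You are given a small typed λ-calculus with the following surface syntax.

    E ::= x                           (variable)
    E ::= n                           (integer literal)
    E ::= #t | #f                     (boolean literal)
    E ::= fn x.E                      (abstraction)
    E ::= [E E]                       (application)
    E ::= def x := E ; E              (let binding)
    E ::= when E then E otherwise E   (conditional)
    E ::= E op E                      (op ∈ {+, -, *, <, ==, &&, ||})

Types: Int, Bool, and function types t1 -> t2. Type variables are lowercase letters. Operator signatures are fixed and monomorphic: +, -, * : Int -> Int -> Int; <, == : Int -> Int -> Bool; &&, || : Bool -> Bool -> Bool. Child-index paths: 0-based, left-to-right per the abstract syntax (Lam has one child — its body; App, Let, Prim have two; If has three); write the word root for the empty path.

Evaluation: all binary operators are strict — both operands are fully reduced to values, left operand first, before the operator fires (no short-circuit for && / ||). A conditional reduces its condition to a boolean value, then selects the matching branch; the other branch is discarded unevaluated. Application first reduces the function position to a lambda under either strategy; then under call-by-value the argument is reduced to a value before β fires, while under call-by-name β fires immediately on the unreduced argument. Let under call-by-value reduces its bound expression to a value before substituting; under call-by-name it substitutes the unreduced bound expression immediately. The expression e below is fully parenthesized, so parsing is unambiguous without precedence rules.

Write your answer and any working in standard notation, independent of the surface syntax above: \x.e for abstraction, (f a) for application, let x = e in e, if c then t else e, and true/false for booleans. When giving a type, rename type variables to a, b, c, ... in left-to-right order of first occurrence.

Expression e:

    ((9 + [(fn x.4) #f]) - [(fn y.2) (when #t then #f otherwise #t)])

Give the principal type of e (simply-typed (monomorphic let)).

Answer: Int

Derivation:
  unify Int ~ Int
\x._ : a -> Int
  unify a -> Int ~ Bool -> b
  unify a ~ Bool
  unify Int ~ b
_ _ : Int
  unify Int ~ Int
  unify Int ~ Int
\y._ : c -> Int
  unify Bool ~ Bool
  unify Bool ~ Bool
  unify c -> Int ~ Bool -> d
  unify c ~ Bool
  unify Int ~ d
_ _ : Int
  unify Int ~ Int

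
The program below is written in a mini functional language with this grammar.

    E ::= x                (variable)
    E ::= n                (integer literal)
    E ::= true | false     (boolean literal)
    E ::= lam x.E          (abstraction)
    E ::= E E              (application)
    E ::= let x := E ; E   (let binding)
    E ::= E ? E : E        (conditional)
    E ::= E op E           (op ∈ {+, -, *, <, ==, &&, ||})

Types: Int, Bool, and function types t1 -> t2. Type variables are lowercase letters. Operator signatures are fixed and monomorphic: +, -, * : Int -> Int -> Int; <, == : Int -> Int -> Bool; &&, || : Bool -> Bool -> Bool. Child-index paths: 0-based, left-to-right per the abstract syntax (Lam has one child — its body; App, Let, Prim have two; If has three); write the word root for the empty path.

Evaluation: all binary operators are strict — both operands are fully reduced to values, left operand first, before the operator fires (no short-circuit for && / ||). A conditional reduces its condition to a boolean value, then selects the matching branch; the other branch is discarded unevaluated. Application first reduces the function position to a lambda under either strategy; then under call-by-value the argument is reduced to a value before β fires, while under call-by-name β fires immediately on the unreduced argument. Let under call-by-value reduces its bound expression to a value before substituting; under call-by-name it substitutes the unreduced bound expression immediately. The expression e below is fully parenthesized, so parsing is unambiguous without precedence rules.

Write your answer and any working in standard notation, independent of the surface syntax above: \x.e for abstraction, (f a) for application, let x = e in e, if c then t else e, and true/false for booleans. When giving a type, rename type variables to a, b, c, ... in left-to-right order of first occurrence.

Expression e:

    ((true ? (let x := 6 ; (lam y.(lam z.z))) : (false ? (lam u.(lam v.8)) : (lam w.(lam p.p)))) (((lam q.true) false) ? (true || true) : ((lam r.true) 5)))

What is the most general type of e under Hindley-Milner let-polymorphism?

Working:
  unify Bool ~ Bool
let x : Int
z : b
\z._ : b -> b
\y._ : a -> b -> b
  unify Bool ~ Bool
\v._ : d -> Int
\u._ : c -> d -> Int
p : f
\p._ : f -> f
\w._ : e -> f -> f
  unify c -> d -> Int ~ e -> f -> f
  unify c ~ e
  unify d -> Int ~ f -> f
  unify d ~ f
  unify Int ~ f
  unify a -> b -> b ~ e -> Int -> Int
  unify a ~ e
  unify b -> b ~ Int -> Int
  unify b ~ Int
  unify Int ~ Int
\q._ : g -> Bool
  unify g -> Bool ~ Bool -> h
  unify g ~ Bool
  unify Bool ~ h
_ _ : Bool
  unify Bool ~ Bool
  unify Bool ~ Bool
  unify Bool ~ Bool
\r._ : i -> Bool
  unify i -> Bool ~ Int -> j
  unify i ~ Int
  unify Bool ~ j
_ _ : Bool
  unify Bool ~ Bool
  unify e -> Int -> Int ~ Bool -> k
  unify e ~ Bool
  unify Int -> Int ~ k
_ _ : Int -> Int

Answer: Int -> Int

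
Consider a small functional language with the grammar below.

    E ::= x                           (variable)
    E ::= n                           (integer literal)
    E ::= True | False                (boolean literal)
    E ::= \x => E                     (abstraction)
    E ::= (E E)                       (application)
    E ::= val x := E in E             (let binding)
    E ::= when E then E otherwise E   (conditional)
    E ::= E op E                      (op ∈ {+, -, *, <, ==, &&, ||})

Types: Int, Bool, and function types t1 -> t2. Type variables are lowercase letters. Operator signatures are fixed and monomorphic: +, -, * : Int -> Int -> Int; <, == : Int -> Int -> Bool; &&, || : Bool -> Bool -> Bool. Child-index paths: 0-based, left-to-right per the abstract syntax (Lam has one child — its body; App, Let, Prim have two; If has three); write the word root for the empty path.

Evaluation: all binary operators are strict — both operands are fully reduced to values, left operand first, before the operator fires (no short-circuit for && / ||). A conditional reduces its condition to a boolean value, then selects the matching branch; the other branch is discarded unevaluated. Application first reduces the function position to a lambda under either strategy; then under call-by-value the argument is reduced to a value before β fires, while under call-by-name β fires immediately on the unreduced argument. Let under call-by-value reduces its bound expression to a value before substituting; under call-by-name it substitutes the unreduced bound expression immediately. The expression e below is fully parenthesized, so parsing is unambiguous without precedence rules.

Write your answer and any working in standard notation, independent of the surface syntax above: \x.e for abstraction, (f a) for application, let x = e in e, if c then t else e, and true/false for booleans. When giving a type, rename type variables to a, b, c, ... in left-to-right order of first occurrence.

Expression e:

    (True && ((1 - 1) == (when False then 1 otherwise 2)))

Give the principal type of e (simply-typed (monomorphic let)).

Answer: Bool

Working:
  unify Bool ~ Bool
  unify Int ~ Int
  unify Int ~ Int
  unify Int ~ Int
  unify Bool ~ Bool
  unify Int ~ Int
  unify Int ~ Int
  unify Bool ~ Bool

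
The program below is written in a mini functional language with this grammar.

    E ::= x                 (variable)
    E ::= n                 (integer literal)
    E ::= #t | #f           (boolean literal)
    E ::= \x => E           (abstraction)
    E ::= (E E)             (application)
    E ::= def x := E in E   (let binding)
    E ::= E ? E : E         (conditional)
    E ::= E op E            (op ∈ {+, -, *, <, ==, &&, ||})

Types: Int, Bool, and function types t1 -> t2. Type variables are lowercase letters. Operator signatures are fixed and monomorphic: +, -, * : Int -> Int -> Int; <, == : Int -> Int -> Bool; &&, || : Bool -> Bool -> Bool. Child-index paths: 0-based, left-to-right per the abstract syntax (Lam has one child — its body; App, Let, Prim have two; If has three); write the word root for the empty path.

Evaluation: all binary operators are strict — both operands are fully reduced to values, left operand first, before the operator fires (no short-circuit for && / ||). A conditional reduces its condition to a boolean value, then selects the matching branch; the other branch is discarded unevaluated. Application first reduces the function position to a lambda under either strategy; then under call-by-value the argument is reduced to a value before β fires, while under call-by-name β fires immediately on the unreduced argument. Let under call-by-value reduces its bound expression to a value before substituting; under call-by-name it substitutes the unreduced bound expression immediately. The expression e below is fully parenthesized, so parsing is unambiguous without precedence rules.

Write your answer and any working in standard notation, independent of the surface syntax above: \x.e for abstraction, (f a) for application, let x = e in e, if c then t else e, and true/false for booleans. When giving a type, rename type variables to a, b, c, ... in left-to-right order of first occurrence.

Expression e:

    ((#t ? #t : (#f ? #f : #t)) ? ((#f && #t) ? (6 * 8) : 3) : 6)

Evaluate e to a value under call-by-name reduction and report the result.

Derivation:
step 0: (if (if true then true else (if false then false else true)) then (if (false && true) then (6 * 8) else 3) else 6)
step 1: [if@0] (if true then (if (false && true) then (6 * 8) else 3) else 6)
step 2: [if@root] (if (false && true) then (6 * 8) else 3)
step 3: [delta@0] (if false then (6 * 8) else 3)
step 4: [if@root] 3

Answer: 3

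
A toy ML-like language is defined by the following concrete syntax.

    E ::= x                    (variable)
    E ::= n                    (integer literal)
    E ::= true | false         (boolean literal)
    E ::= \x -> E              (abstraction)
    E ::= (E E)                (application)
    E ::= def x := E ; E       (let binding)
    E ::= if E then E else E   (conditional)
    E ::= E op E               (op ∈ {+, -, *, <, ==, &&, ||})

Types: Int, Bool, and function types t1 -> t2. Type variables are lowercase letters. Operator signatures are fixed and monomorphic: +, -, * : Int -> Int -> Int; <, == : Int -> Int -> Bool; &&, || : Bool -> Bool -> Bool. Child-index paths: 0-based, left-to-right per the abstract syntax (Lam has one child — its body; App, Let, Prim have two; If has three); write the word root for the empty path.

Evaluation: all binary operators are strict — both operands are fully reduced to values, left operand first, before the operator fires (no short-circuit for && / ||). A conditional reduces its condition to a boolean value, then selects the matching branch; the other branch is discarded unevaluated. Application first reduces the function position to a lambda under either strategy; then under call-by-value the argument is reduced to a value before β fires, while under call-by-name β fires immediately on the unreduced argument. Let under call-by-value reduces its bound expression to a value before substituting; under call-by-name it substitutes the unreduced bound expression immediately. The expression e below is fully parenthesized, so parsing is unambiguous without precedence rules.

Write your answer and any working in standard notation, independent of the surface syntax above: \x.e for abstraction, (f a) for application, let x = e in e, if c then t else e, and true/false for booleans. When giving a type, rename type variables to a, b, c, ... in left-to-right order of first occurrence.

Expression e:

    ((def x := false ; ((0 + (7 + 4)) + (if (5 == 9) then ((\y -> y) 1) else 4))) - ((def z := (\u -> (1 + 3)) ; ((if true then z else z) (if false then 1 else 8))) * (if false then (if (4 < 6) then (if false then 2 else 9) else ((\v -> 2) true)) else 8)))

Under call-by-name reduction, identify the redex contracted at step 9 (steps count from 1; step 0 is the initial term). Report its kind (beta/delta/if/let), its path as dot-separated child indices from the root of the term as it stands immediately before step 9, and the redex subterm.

Derivation:
step 0: ((let x = false in ((0 + (7 + 4)) + (if (5 == 9) then ((\y.y) 1) else 4))) - ((let z = (\u.(1 + 3)) in ((if true then z else z) (if false then 1 else 8))) * (if false then (if (4 < 6) then (if false then 2 else 9) else ((\v.2) true)) else 8)))
step 1: [let@0] (((0 + (7 + 4)) + (if (5 == 9) then ((\y.y) 1) else 4)) - ((let z = (\u.(1 + 3)) in ((if true then z else z) (if false then 1 else 8))) * (if false then (if (4 < 6) then (if false then 2 else 9) else ((\v.2) true)) else 8)))
step 2: [delta@0.0.1] (((0 + 11) + (if (5 == 9) then ((\y.y) 1) else 4)) - ((let z = (\u.(1 + 3)) in ((if true then z else z) (if false then 1 else 8))) * (if false then (if (4 < 6) then (if false then 2 else 9) else ((\v.2) true)) else 8)))
step 3: [delta@0.0] ((11 + (if (5 == 9) then ((\y.y) 1) else 4)) - ((let z = (\u.(1 + 3)) in ((if true then z else z) (if false then 1 else 8))) * (if false then (if (4 < 6) then (if false then 2 else 9) else ((\v.2) true)) else 8)))
step 4: [delta@0.1.0] ((11 + (if false then ((\y.y) 1) else 4)) - ((let z = (\u.(1 + 3)) in ((if true then z else z) (if false then 1 else 8))) * (if false then (if (4 < 6) then (if false then 2 else 9) else ((\v.2) true)) else 8)))
step 5: [if@0.1] ((11 + 4) - ((let z = (\u.(1 + 3)) in ((if true then z else z) (if false then 1 else 8))) * (if false then (if (4 < 6) then (if false then 2 else 9) else ((\v.2) true)) else 8)))
step 6: [delta@0] (15 - ((let z = (\u.(1 + 3)) in ((if true then z else z) (if false then 1 else 8))) * (if false then (if (4 < 6) then (if false then 2 else 9) else ((\v.2) true)) else 8)))
step 7: [let@1.0] (15 - (((if true then (\u.(1 + 3)) else (\u.(1 + 3))) (if false then 1 else 8)) * (if false then (if (4 < 6) then (if false then 2 else 9) else ((\v.2) true)) else 8)))
step 8: [if@1.0.0] (15 - (((\u.(1 + 3)) (if false then 1 else 8)) * (if false then (if (4 < 6) then (if false then 2 else 9) else ((\v.2) true)) else 8)))
step 9: [beta@1.0] (15 - ((1 + 3) * (if false then (if (4 < 6) then (if false then 2 else 9) else ((\v.2) true)) else 8)))

Answer: beta at 1.0 : ((\u.(1 + 3)) (if false then 1 else 8))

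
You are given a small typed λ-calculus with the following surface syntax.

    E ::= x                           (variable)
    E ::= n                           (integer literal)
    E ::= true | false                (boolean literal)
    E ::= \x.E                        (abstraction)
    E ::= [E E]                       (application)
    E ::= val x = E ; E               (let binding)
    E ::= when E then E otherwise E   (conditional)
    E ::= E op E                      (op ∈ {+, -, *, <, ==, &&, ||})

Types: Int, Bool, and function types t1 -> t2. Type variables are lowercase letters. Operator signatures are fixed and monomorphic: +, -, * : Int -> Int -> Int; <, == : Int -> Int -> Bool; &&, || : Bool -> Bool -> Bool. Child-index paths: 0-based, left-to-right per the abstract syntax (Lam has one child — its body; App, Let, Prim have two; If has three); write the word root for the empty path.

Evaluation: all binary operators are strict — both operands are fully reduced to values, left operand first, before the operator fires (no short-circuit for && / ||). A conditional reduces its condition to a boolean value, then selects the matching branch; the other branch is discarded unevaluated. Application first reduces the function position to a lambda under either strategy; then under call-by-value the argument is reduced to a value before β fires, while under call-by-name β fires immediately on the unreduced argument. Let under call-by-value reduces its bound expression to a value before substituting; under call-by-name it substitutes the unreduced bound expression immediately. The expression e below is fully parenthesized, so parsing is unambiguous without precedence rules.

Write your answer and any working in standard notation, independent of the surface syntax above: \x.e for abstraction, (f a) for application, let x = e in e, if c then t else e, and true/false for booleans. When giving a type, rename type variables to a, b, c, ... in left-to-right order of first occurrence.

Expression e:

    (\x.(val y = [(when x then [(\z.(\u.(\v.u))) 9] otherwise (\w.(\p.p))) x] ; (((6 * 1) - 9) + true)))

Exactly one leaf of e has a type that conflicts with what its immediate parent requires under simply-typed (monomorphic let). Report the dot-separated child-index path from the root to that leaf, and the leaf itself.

Trace:
x : a
  unify a ~ Bool
u : c
\v._ : d -> c
\u._ : c -> d -> c
\z._ : b -> c -> d -> c
  unify b -> c -> d -> c ~ Int -> e
  unify b ~ Int
  unify c -> d -> c ~ e
_ _ : c -> d -> c
p : g
\p._ : g -> g
\w._ : f -> g -> g
  unify c -> d -> c ~ f -> g -> g
  unify c ~ f
  unify d -> f ~ g -> g
  unify d ~ g
  unify f ~ g
x : Bool
  unify g -> g -> g ~ Bool -> h
  unify g ~ Bool
  unify Bool -> Bool ~ h
_ _ : Bool -> Bool
let y : Bool -> Bool
  unify Int ~ Int
  unify Int ~ Int
  unify Int ~ Int
  unify Int ~ Int
  unify Int ~ Int
  unify Bool ~ Int
  FAIL: mismatch Bool ~ Int

Answer: 0.1.1 : true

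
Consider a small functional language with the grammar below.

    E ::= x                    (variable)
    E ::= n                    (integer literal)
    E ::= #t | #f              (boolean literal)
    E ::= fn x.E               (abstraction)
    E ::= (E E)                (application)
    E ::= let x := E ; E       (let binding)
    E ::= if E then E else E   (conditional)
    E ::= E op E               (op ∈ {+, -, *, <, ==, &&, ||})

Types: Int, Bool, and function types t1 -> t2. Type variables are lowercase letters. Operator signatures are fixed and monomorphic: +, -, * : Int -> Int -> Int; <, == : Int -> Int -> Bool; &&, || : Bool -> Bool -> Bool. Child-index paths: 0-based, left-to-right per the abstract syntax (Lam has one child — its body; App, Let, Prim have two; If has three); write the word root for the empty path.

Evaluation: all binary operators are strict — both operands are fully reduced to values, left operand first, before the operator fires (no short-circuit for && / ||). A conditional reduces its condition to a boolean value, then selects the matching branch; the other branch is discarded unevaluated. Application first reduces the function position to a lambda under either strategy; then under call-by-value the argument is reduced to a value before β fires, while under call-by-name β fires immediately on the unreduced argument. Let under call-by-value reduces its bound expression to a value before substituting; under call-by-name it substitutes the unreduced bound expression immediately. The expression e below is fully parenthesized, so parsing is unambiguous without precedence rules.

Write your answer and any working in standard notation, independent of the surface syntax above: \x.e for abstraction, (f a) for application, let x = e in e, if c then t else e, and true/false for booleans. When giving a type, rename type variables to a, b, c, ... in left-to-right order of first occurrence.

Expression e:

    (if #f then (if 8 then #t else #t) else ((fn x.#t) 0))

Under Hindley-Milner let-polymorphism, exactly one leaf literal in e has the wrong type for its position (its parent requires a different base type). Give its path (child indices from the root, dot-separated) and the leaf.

Answer: 1.0 : 8

Working:
  unify Bool ~ Bool
  unify Int ~ Bool
  FAIL: mismatch Int ~ Bool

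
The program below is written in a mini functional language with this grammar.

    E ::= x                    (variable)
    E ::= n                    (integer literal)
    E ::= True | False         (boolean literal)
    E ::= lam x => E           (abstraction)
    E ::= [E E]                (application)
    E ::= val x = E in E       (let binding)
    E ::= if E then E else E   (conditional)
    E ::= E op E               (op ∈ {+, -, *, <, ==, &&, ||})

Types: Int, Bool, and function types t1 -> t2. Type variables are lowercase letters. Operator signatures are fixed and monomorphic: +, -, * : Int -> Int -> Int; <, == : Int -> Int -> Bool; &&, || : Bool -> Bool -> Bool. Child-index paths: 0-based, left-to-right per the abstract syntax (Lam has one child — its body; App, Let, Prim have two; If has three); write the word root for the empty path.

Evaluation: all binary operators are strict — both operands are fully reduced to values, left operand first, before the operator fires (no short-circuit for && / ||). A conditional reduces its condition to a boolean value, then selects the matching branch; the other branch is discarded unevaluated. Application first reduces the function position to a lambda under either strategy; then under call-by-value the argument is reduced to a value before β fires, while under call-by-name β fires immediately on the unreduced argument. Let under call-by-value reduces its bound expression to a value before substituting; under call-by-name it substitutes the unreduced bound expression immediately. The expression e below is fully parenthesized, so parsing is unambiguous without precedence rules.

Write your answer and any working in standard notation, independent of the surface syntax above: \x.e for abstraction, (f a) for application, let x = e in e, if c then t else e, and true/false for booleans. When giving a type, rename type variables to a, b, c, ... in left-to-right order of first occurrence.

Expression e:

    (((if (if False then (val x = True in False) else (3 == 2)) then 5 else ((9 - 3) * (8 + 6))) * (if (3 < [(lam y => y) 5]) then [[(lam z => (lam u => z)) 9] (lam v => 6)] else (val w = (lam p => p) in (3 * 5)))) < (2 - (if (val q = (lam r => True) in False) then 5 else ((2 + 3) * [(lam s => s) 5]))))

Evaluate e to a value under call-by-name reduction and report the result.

Answer: false

Derivation:
step 0: (((if (if false then (let x = true in false) else (3 == 2)) then 5 else ((9 - 3) * (8 + 6))) * (if (3 < ((\y.y) 5)) then (((\z.(\u.z)) 9) (\v.6)) else (let w = (\p.p) in (3 * 5)))) < (2 - (if (let q = (\r.true) in false) then 5 else ((2 + 3) * ((\s.s) 5)))))
step 1: [if@0.0.0] (((if (3 == 2) then 5 else ((9 - 3) * (8 + 6))) * (if (3 < ((\y.y) 5)) then (((\z.(\u.z)) 9) (\v.6)) else (let w = (\p.p) in (3 * 5)))) < (2 - (if (let q = (\r.true) in false) then 5 else ((2 + 3) * ((\s.s) 5)))))
step 2: [delta@0.0.0] (((if false then 5 else ((9 - 3) * (8 + 6))) * (if (3 < ((\y.y) 5)) then (((\z.(\u.z)) 9) (\v.6)) else (let w = (\p.p) in (3 * 5)))) < (2 - (if (let q = (\r.true) in false) then 5 else ((2 + 3) * ((\s.s) 5)))))
step 3: [if@0.0] ((((9 - 3) * (8 + 6)) * (if (3 < ((\y.y) 5)) then (((\z.(\u.z)) 9) (\v.6)) else (let w = (\p.p) in (3 * 5)))) < (2 - (if (let q = (\r.true) in false) then 5 else ((2 + 3) * ((\s.s) 5)))))
step 4: [delta@0.0.0] (((6 * (8 + 6)) * (if (3 < ((\y.y) 5)) then (((\z.(\u.z)) 9) (\v.6)) else (let w = (\p.p) in (3 * 5)))) < (2 - (if (let q = (\r.true) in false) then 5 else ((2 + 3) * ((\s.s) 5)))))
step 5: [delta@0.0.1] (((6 * 14) * (if (3 < ((\y.y) 5)) then (((\z.(\u.z)) 9) (\v.6)) else (let w = (\p.p) in (3 * 5)))) < (2 - (if (let q = (\r.true) in false) then 5 else ((2 + 3) * ((\s.s) 5)))))
step 6: [delta@0.0] ((84 * (if (3 < ((\y.y) 5)) then (((\z.(\u.z)) 9) (\v.6)) else (let w = (\p.p) in (3 * 5)))) < (2 - (if (let q = (\r.true) in false) then 5 else ((2 + 3) * ((\s.s) 5)))))
step 7: [beta@0.1.0.1] ((84 * (if (3 < 5) then (((\z.(\u.z)) 9) (\v.6)) else (let w = (\p.p) in (3 * 5)))) < (2 - (if (let q = (\r.true) in false) then 5 else ((2 + 3) * ((\s.s) 5)))))
step 8: [delta@0.1.0] ((84 * (if true then (((\z.(\u.z)) 9) (\v.6)) else (let w = (\p.p) in (3 * 5)))) < (2 - (if (let q = (\r.true) in false) then 5 else ((2 + 3) * ((\s.s) 5)))))
step 9: [if@0.1] ((84 * (((\z.(\u.z)) 9) (\v.6))) < (2 - (if (let q = (\r.true) in false) then 5 else ((2 + 3) * ((\s.s) 5)))))
step 10: [beta@0.1.0] ((84 * ((\u.9) (\v.6))) < (2 - (if (let q = (\r.true) in false) then 5 else ((2 + 3) * ((\s.s) 5)))))
step 11: [beta@0.1] ((84 * 9) < (2 - (if (let q = (\r.true) in false) then 5 else ((2 + 3) * ((\s.s) 5)))))
step 12: [delta@0] (756 < (2 - (if (let q = (\r.true) in false) then 5 else ((2 + 3) * ((\s.s) 5)))))
step 13: [let@1.1.0] (756 < (2 - (if false then 5 else ((2 + 3) * ((\s.s) 5)))))
step 14: [if@1.1] (756 < (2 - ((2 + 3) * ((\s.s) 5))))
step 15: [delta@1.1.0] (756 < (2 - (5 * ((\s.s) 5))))
step 16: [beta@1.1.1] (756 < (2 - (5 * 5)))
step 17: [delta@1.1] (756 < (2 - 25))
step 18: [delta@1] (756 < -23)
step 19: [delta@root] false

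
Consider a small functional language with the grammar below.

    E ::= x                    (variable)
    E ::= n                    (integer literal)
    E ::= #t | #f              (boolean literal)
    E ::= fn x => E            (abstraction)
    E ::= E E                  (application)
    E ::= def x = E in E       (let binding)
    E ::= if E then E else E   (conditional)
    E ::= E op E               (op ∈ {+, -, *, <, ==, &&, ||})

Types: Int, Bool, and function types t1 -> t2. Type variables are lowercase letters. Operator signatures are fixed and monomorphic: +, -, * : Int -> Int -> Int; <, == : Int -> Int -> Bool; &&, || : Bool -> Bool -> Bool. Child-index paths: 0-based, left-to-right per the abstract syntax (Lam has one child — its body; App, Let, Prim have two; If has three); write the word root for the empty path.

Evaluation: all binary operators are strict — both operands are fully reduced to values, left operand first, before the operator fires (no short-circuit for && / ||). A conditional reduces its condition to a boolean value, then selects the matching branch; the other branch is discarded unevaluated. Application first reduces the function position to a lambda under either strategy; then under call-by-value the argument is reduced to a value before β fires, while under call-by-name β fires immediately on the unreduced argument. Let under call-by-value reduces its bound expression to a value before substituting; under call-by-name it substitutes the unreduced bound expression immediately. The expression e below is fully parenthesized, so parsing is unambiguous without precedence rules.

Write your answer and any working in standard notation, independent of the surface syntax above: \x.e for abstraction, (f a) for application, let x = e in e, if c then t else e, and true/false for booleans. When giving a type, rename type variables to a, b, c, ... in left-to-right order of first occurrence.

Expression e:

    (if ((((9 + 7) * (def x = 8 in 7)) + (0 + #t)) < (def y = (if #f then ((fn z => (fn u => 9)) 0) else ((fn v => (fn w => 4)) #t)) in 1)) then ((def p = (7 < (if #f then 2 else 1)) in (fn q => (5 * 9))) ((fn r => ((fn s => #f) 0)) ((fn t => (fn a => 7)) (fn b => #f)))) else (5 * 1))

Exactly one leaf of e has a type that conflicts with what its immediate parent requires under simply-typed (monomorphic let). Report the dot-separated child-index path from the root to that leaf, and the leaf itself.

Trace:
  unify Int ~ Int
  unify Int ~ Int
  unify Int ~ Int
let x : Int
  unify Int ~ Int
  unify Int ~ Int
  unify Int ~ Int
  unify Bool ~ Int
  FAIL: mismatch Bool ~ Int

Answer: 0.0.1.1 : true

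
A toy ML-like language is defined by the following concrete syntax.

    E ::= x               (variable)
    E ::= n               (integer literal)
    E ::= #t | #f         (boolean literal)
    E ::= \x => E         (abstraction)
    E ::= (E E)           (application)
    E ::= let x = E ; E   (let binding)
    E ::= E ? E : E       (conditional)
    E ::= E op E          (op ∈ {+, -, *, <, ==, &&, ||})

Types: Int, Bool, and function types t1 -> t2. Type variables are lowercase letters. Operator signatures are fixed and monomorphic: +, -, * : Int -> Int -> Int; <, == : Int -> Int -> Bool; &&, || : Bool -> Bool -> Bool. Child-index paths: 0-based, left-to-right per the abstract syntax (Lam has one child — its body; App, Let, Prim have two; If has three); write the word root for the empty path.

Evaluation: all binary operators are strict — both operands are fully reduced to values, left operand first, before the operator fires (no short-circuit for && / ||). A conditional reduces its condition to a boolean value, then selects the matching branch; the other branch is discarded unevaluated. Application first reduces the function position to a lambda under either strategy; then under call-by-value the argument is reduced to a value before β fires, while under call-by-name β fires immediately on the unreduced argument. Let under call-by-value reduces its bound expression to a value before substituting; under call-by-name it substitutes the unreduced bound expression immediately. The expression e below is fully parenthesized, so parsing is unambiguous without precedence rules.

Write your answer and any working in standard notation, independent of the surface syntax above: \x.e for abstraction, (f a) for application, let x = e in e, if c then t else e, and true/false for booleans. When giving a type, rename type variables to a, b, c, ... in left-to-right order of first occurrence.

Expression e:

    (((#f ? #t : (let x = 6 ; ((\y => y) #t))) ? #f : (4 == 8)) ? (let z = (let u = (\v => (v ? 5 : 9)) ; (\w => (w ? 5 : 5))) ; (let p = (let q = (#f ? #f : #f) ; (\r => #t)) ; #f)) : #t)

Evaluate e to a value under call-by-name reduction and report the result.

Answer: true

Working:
step 0: (if (if (if false then true else (let x = 6 in ((\y.y) true))) then false else (4 == 8)) then (let z = (let u = (\v.(if v then 5 else 9)) in (\w.(if w then 5 else 5))) in (let p = (let q = (if false then false else false) in (\r.true)) in false)) else true)
step 1: [if@0.0] (if (if (let x = 6 in ((\y.y) true)) then false else (4 == 8)) then (let z = (let u = (\v.(if v then 5 else 9)) in (\w.(if w then 5 else 5))) in (let p = (let q = (if false then false else false) in (\r.true)) in false)) else true)
step 2: [let@0.0] (if (if ((\y.y) true) then false else (4 == 8)) then (let z = (let u = (\v.(if v then 5 else 9)) in (\w.(if w then 5 else 5))) in (let p = (let q = (if false then false else false) in (\r.true)) in false)) else true)
step 3: [beta@0.0] (if (if true then false else (4 == 8)) then (let z = (let u = (\v.(if v then 5 else 9)) in (\w.(if w then 5 else 5))) in (let p = (let q = (if false then false else false) in (\r.true)) in false)) else true)
step 4: [if@0] (if false then (let z = (let u = (\v.(if v then 5 else 9)) in (\w.(if w then 5 else 5))) in (let p = (let q = (if false then false else false) in (\r.true)) in false)) else true)
step 5: [if@root] true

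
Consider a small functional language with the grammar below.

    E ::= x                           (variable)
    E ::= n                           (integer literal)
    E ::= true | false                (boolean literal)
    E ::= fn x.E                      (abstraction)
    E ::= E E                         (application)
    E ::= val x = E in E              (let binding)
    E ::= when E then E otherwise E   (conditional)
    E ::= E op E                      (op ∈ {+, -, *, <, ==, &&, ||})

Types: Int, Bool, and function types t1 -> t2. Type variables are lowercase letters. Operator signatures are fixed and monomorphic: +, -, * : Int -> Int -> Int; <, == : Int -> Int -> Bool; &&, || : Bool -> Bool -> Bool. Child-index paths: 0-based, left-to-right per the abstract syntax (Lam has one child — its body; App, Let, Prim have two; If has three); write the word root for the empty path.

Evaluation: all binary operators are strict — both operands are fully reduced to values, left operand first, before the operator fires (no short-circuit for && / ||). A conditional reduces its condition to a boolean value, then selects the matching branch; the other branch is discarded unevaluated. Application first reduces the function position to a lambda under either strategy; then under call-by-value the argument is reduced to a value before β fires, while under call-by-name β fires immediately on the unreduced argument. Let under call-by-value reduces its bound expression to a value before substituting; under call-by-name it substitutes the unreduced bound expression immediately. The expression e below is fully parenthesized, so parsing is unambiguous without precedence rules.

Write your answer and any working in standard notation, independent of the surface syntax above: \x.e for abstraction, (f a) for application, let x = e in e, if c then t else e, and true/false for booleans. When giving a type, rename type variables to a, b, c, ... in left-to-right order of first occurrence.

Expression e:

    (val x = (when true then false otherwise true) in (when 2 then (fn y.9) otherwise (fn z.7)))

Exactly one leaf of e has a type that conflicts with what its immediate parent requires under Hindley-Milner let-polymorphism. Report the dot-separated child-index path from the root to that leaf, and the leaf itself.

Answer: 1.0 : 2

Trace:
  unify Bool ~ Bool
  unify Bool ~ Bool
let x : Bool
  unify Int ~ Bool
  FAIL: mismatch Int ~ Bool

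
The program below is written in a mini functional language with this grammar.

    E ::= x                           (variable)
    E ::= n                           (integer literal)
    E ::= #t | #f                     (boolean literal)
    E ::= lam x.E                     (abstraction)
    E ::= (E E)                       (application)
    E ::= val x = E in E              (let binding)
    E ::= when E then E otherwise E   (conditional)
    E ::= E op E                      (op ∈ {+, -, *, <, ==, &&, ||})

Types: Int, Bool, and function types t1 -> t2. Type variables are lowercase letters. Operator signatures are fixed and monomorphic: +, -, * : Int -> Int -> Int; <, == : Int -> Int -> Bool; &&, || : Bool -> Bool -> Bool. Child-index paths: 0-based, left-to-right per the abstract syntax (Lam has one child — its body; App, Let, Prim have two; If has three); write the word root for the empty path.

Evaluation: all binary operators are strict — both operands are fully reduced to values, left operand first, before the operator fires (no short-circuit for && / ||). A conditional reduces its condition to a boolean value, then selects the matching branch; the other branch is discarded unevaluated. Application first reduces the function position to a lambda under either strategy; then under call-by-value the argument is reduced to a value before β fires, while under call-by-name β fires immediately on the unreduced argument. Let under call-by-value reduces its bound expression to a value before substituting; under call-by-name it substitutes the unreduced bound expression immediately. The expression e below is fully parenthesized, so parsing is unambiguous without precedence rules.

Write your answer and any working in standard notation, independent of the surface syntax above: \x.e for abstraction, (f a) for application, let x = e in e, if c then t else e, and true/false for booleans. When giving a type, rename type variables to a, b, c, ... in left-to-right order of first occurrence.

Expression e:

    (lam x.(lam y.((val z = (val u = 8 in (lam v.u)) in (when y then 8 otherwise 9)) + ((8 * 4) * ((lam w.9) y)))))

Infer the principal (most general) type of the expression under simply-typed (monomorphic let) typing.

Trace:
let u : Int
u : Int
\v._ : c -> Int
let z : c -> Int
y : b
  unify b ~ Bool
  unify Int ~ Int
  unify Int ~ Int
  unify Int ~ Int
  unify Int ~ Int
  unify Int ~ Int
\w._ : d -> Int
y : Bool
  unify d -> Int ~ Bool -> e
  unify d ~ Bool
  unify Int ~ e
_ _ : Int
  unify Int ~ Int
  unify Int ~ Int
\y._ : Bool -> Int
\x._ : a -> Bool -> Int

Answer: a -> Bool -> Int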